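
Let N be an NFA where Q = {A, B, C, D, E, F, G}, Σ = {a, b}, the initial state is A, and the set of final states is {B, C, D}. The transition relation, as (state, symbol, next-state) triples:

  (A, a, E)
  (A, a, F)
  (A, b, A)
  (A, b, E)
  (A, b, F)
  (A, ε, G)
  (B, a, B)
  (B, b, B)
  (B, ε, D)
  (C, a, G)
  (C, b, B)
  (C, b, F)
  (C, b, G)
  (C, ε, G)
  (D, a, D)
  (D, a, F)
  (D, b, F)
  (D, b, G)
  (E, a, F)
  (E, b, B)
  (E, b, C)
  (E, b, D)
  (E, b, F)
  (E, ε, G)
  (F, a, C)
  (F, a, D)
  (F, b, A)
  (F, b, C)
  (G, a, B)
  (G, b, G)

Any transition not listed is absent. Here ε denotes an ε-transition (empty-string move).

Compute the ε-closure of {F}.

Begin with {F}.
No ε-moves leave this set, so the closure equals the set itself.

{F}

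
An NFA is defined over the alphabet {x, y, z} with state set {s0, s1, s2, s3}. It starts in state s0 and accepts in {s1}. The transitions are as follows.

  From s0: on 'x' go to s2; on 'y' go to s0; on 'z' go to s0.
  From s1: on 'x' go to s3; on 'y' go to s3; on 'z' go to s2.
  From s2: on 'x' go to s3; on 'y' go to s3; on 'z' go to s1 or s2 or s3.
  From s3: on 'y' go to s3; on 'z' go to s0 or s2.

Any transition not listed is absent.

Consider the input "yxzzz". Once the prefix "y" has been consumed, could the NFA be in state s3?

No

Start in {s0}.
Read 'y': s0→{s0}; now {s0}.
State s3 is not in {s0}.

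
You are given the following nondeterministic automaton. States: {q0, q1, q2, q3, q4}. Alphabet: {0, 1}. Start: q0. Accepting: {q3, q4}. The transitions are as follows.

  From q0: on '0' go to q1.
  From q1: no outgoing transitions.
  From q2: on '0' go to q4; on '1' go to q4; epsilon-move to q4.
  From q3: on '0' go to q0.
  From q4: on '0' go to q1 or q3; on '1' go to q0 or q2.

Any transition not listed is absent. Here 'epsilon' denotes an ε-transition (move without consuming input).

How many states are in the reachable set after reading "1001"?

0

Start in {q0}.
Read '1': q0→∅; now ∅.
The set is empty and remains empty for the remaining 3 symbols.
That set has 0 states.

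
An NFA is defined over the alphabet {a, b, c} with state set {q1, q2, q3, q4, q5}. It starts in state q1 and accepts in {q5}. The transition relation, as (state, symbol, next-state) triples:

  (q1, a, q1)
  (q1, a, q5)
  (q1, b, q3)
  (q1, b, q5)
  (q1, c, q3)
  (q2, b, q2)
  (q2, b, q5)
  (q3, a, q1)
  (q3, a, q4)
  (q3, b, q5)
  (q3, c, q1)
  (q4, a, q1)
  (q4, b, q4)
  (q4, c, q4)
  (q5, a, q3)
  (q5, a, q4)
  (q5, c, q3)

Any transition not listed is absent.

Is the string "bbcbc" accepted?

No

Start in {q1}.
Read 'b': {q1} → {q3, q5}.
Read 'b': {q3, q5} → {q5}.
Read 'c': {q5} → {q3}.
Read 'b': {q3} → {q5}.
Read 'c': {q5} → {q3}.
The final set {q3} contains no accepting state.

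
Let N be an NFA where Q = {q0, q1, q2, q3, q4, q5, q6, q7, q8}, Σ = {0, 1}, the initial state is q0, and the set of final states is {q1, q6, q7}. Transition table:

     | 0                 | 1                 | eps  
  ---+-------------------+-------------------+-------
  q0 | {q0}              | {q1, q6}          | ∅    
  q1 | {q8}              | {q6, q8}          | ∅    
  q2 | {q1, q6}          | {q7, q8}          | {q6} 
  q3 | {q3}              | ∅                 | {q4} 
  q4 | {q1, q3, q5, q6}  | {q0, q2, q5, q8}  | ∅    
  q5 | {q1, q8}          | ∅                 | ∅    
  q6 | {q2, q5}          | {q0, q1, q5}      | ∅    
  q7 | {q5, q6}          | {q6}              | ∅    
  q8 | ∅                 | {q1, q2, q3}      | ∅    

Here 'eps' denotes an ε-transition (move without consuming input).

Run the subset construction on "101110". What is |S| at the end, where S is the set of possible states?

8

Start in {q0}.
Read '1': q0→{q1, q6}; now {q1, q6}.
Read '0': q1→{q8}, q6→{q2, q5}; union {q2, q5, q8}; ε-closure = {q2, q5, q6, q8}.
Read '1': q2→{q7, q8}, q5→∅, q6→{q0, q1, q5}, q8→{q1, q2, q3}; union {q0, q1, q2, q3, q5, q7, q8}; ε-closure = {q0, q1, q2, q3, q4, q5, q6, q7, q8}.
Read '1': q0→{q1, q6}, q1→{q6, q8}, q2→{q7, q8}, q3→∅, q4→{q0, q2, q5, q8}, q5→∅, q6→{q0, q1, q5}, q7→{q6}, q8→{q1, q2, q3}; union {q0, q1, q2, q3, q5, q6, q7, q8}; ε-closure = {q0, q1, q2, q3, q4, q5, q6, q7, q8}.
Read '1': q0→{q1, q6}, q1→{q6, q8}, q2→{q7, q8}, q3→∅, q4→{q0, q2, q5, q8}, q5→∅, q6→{q0, q1, q5}, q7→{q6}, q8→{q1, q2, q3}; union {q0, q1, q2, q3, q5, q6, q7, q8}; ε-closure = {q0, q1, q2, q3, q4, q5, q6, q7, q8}.
Read '0': q0→{q0}, q1→{q8}, q2→{q1, q6}, q3→{q3}, q4→{q1, q3, q5, q6}, q5→{q1, q8}, q6→{q2, q5}, q7→{q5, q6}, q8→∅; union {q0, q1, q2, q3, q5, q6, q8}; ε-closure = {q0, q1, q2, q3, q4, q5, q6, q8}.
That set has 8 states.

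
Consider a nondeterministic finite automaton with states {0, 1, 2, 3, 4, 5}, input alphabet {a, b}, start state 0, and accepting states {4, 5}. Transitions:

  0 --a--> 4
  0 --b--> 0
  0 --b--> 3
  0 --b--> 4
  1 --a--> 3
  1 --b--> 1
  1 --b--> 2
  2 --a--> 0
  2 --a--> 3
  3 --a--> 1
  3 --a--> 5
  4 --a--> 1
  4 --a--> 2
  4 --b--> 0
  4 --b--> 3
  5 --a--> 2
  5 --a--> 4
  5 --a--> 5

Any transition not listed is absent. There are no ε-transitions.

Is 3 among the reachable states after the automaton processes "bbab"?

Start in {0}.
Read 'b': {0} → {0, 3, 4}.
Read 'b': {0, 3, 4} → {0, 3, 4}.
Read 'a': {0, 3, 4} → {1, 2, 4, 5}.
Read 'b': {1, 2, 4, 5} → {0, 1, 2, 3}.
State 3 is in {0, 1, 2, 3}.

Yes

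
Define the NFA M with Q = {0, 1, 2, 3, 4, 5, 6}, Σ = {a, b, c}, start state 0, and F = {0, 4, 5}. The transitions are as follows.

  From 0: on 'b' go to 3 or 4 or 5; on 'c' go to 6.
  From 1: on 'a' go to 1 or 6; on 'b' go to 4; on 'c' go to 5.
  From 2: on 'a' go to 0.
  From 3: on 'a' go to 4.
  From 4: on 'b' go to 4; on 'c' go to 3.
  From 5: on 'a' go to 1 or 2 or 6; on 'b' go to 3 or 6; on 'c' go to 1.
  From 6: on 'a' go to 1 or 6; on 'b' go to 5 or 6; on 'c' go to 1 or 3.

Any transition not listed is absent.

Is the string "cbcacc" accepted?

Start in {0}.
Read 'c': {0} → {6}.
Read 'b': {6} → {5, 6}.
Read 'c': {5, 6} → {1, 3}.
Read 'a': {1, 3} → {1, 4, 6}.
Read 'c': {1, 4, 6} → {1, 3, 5}.
Read 'c': {1, 3, 5} → {1, 5}.
The final set {1, 5} contains the accepting state 5.

Yes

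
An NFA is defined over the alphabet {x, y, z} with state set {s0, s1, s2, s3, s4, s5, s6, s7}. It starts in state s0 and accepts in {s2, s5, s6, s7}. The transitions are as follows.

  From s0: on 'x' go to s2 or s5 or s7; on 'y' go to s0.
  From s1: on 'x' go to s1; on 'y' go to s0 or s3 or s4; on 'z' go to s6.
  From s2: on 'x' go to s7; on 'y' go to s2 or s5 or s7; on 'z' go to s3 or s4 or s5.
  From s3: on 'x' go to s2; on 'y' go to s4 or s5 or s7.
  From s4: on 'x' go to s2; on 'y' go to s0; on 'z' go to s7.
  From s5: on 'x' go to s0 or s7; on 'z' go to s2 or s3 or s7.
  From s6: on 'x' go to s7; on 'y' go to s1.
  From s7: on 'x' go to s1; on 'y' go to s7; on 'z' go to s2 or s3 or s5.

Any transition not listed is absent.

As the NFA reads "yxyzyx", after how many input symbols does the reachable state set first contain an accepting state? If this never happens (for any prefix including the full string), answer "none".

2

Start in {s0}.
Read 'y': s0→{s0}; now {s0}.
Read 'x': s0→{s2, s5, s7}; now {s2, s5, s7}.
None of the earlier sets intersect F, but {s2, s5, s7} does.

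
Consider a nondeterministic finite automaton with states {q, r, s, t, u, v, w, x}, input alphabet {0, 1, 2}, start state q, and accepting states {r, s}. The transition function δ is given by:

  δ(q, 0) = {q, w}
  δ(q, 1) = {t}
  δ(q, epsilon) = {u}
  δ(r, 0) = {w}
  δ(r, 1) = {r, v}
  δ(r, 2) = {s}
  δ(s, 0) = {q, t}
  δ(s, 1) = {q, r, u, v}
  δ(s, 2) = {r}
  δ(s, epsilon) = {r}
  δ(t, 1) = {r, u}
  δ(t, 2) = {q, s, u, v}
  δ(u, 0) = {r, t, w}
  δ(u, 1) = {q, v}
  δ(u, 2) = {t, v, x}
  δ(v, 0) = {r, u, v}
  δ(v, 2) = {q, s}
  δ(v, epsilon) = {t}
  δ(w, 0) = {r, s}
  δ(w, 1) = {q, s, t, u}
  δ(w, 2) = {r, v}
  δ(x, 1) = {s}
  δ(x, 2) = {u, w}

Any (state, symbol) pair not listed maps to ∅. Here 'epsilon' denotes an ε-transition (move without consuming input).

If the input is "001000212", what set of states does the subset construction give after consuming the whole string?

{q, r, s, t, u, v, x}

Start: ε-closure({q}) = {q, u}.
Read '0': q→{q, w}, u→{r, t, w}; union {q, r, t, w}; ε-closure = {q, r, t, u, w}.
Read '0': q→{q, w}, r→{w}, t→∅, u→{r, t, w}, w→{r, s}; union {q, r, s, t, w}; ε-closure = {q, r, s, t, u, w}.
Read '1': q→{t}, r→{r, v}, s→{q, r, u, v}, t→{r, u}, u→{q, v}, w→{q, s, t, u}; now {q, r, s, t, u, v}.
Read '0': q→{q, w}, r→{w}, s→{q, t}, t→∅, u→{r, t, w}, v→{r, u, v}; now {q, r, t, u, v, w}.
Read '0': q→{q, w}, r→{w}, t→∅, u→{r, t, w}, v→{r, u, v}, w→{r, s}; now {q, r, s, t, u, v, w}.
Read '0': q→{q, w}, r→{w}, s→{q, t}, t→∅, u→{r, t, w}, v→{r, u, v}, w→{r, s}; now {q, r, s, t, u, v, w}.
Read '2': q→∅, r→{s}, s→{r}, t→{q, s, u, v}, u→{t, v, x}, v→{q, s}, w→{r, v}; now {q, r, s, t, u, v, x}.
Read '1': q→{t}, r→{r, v}, s→{q, r, u, v}, t→{r, u}, u→{q, v}, v→∅, x→{s}; now {q, r, s, t, u, v}.
Read '2': q→∅, r→{s}, s→{r}, t→{q, s, u, v}, u→{t, v, x}, v→{q, s}; now {q, r, s, t, u, v, x}.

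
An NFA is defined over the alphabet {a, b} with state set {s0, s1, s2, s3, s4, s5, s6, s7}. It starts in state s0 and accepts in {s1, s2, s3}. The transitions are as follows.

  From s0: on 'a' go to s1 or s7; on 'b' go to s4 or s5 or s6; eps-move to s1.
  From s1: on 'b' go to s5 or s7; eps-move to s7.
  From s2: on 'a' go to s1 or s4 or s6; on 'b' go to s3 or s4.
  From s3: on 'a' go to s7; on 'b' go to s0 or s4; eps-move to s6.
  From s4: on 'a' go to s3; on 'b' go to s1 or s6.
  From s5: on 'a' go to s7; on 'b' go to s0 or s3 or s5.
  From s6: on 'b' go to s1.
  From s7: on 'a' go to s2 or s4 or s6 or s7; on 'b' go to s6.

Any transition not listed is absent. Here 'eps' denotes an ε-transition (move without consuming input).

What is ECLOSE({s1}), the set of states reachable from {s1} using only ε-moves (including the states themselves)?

Begin with {s1}.
ε-move s1 → s7; add s7.

{s1, s7}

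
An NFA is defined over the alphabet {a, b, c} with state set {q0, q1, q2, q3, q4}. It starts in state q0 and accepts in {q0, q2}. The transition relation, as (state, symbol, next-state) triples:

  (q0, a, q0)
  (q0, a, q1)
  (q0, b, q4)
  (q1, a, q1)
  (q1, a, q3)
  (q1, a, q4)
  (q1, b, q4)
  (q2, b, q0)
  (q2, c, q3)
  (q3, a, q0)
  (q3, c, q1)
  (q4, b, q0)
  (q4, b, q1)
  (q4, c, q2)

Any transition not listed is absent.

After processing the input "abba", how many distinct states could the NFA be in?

4

Start in {q0}.
Read 'a': {q0} → {q0, q1}.
Read 'b': {q0, q1} → {q4}.
Read 'b': {q4} → {q0, q1}.
Read 'a': {q0, q1} → {q0, q1, q3, q4}.
That set has 4 states.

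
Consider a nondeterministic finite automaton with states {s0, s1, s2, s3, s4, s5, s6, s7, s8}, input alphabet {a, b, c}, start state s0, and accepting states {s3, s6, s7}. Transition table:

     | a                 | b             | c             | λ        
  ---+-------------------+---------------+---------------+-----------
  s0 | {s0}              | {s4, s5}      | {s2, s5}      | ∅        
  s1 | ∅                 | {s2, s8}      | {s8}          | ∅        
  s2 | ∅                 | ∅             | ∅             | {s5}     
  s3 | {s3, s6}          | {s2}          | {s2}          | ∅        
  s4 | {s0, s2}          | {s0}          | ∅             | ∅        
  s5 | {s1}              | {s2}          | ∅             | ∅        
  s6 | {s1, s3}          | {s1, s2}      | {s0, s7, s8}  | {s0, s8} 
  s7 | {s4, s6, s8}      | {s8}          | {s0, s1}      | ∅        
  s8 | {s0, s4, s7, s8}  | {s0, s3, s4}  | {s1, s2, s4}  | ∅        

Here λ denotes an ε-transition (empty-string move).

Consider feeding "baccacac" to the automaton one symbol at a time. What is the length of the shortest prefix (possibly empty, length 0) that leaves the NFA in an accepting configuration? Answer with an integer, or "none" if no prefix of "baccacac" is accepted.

7

Start in {s0}.
Read 'b': {s0} → {s4, s5}.
Read 'a': {s4, s5} → {s0, s1, s2, s5}.
Read 'c': {s0, s1, s2, s5} → {s2, s5, s8}.
Read 'c': {s2, s5, s8} → {s1, s2, s4, s5}.
Read 'a': {s1, s2, s4, s5} → {s0, s1, s2, s5}.
Read 'c': {s0, s1, s2, s5} → {s2, s5, s8}.
Read 'a': {s2, s5, s8} → {s0, s1, s4, s7, s8}.
None of the earlier sets intersect F, but {s0, s1, s4, s7, s8} does.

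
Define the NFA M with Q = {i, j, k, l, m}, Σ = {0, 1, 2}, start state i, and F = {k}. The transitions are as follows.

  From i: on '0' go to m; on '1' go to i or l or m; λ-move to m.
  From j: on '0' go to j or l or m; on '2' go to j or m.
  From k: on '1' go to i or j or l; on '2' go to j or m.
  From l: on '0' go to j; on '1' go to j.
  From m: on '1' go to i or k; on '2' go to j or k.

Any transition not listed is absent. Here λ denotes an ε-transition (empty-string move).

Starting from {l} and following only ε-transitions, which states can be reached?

{l}

Begin with {l}.
No ε-moves leave this set, so the closure equals the set itself.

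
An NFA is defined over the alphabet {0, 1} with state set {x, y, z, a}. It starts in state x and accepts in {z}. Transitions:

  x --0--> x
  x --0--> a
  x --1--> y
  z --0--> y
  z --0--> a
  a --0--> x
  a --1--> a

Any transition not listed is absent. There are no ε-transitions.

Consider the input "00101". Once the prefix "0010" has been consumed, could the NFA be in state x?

Start in {x}.
Read '0': x→{x, a}; now {x, a}.
Read '0': x→{x, a}, a→{x}; now {x, a}.
Read '1': x→{y}, a→{a}; now {y, a}.
Read '0': y→∅, a→{x}; now {x}.
State x is in {x}.

Yes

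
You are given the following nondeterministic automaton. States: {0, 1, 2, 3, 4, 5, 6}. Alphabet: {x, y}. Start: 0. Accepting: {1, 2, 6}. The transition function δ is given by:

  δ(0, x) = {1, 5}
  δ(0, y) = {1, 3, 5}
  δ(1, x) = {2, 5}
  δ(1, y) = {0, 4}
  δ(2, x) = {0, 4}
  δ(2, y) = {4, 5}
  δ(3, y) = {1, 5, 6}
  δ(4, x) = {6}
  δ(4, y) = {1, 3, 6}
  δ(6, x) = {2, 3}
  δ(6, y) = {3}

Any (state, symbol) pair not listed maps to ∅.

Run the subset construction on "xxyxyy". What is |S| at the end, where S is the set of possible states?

Start in {0}.
Read 'x': 0→{1, 5}; now {1, 5}.
Read 'x': 1→{2, 5}, 5→∅; now {2, 5}.
Read 'y': 2→{4, 5}, 5→∅; now {4, 5}.
Read 'x': 4→{6}, 5→∅; now {6}.
Read 'y': 6→{3}; now {3}.
Read 'y': 3→{1, 5, 6}; now {1, 5, 6}.
That set has 3 states.

3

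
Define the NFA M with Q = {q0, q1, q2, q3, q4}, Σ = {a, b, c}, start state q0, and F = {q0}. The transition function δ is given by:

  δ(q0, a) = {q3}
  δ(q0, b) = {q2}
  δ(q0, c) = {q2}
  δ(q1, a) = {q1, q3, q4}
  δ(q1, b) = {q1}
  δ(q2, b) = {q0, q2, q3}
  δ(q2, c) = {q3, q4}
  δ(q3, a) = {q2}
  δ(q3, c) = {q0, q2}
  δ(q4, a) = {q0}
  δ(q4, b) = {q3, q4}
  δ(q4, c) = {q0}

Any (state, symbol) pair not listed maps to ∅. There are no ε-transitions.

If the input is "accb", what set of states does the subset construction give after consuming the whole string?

{q0, q2, q3, q4}

Start in {q0}.
Read 'a': q0→{q3}; now {q3}.
Read 'c': q3→{q0, q2}; now {q0, q2}.
Read 'c': q0→{q2}, q2→{q3, q4}; now {q2, q3, q4}.
Read 'b': q2→{q0, q2, q3}, q3→∅, q4→{q3, q4}; now {q0, q2, q3, q4}.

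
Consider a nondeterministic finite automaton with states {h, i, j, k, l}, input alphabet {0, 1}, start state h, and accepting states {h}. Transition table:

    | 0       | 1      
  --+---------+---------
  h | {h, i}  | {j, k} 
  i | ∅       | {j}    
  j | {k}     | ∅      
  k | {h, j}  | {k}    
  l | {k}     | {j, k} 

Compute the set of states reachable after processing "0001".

{j, k}

Start in {h}.
Read '0': h→{h, i}; now {h, i}.
Read '0': h→{h, i}, i→∅; now {h, i}.
Read '0': h→{h, i}, i→∅; now {h, i}.
Read '1': h→{j, k}, i→{j}; now {j, k}.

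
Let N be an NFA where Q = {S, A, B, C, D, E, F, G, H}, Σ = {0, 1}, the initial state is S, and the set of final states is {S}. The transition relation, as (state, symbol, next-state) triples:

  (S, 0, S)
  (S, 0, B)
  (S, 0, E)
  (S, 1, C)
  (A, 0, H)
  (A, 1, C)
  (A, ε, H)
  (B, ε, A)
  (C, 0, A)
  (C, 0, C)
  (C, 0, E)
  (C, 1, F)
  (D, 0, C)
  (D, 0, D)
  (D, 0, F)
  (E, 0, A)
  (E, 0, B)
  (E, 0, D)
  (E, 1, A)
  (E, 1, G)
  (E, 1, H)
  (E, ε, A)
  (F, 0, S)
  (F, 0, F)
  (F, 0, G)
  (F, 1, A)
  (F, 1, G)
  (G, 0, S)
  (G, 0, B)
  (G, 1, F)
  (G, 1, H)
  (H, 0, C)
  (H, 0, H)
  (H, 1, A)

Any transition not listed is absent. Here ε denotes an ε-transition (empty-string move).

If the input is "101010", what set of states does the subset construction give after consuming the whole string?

{S, A, B, C, E, F, G, H}

Start in {S}.
Read '1': S→{C}; now {C}.
Read '0': C→{A, C, E}; union {A, C, E}; ε-closure = {A, C, E, H}.
Read '1': A→{C}, C→{F}, E→{A, G, H}, H→{A}; now {A, C, F, G, H}.
Read '0': A→{H}, C→{A, C, E}, F→{S, F, G}, G→{S, B}, H→{C, H}; now {S, A, B, C, E, F, G, H}.
Read '1': S→{C}, A→{C}, B→∅, C→{F}, E→{A, G, H}, F→{A, G}, G→{F, H}, H→{A}; now {A, C, F, G, H}.
Read '0': A→{H}, C→{A, C, E}, F→{S, F, G}, G→{S, B}, H→{C, H}; now {S, A, B, C, E, F, G, H}.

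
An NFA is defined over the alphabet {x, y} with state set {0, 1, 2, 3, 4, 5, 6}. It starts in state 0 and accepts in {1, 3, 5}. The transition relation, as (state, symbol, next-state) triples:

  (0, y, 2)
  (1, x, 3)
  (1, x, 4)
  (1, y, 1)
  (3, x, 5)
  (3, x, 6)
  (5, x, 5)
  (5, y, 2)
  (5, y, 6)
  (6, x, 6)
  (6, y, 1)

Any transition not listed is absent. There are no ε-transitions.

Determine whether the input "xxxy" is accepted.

No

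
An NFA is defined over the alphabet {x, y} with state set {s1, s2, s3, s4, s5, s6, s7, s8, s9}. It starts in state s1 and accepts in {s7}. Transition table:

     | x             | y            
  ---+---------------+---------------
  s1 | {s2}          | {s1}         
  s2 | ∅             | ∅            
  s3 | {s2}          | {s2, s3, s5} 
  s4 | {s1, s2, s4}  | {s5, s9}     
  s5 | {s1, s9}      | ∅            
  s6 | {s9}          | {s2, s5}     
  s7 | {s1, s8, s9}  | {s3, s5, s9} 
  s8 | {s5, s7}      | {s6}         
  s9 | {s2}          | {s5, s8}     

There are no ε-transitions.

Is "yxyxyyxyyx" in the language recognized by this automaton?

Start in {s1}.
Read 'y': {s1} → {s1}.
Read 'x': {s1} → {s2}.
Read 'y': {s2} → ∅.
The set is empty and remains empty for the remaining 7 symbols.
The final set ∅ contains no accepting state.

No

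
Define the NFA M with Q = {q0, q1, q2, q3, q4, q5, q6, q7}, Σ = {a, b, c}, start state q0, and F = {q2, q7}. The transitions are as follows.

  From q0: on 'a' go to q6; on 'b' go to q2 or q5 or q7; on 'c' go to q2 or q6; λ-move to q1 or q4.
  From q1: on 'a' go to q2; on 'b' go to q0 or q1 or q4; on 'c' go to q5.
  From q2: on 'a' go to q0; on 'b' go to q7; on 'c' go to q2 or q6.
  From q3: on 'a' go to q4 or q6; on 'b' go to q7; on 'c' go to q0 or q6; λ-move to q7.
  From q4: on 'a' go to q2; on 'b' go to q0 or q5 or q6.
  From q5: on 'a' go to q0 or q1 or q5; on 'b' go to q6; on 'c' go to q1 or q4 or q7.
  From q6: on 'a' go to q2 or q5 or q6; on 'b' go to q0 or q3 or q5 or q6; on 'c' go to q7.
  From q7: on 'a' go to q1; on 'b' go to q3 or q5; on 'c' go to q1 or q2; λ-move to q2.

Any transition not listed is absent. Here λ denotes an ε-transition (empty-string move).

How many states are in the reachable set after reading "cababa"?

6

Start: ε-closure({q0}) = {q0, q1, q4}.
Read 'c': {q0, q1, q4} → {q2, q5, q6}.
Read 'a': {q2, q5, q6} → {q0, q1, q2, q4, q5, q6}.
Read 'b': {q0, q1, q2, q4, q5, q6} → {q0, q1, q2, q3, q4, q5, q6, q7}.
Read 'a': {q0, q1, q2, q3, q4, q5, q6, q7} → {q0, q1, q2, q4, q5, q6}.
Read 'b': {q0, q1, q2, q4, q5, q6} → {q0, q1, q2, q3, q4, q5, q6, q7}.
Read 'a': {q0, q1, q2, q3, q4, q5, q6, q7} → {q0, q1, q2, q4, q5, q6}.
That set has 6 states.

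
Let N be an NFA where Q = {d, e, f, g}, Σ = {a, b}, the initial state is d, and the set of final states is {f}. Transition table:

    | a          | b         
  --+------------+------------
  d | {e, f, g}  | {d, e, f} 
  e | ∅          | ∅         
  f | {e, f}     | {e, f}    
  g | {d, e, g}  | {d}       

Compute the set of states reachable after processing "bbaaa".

Start in {d}.
Read 'b': {d} → {d, e, f}.
Read 'b': {d, e, f} → {d, e, f}.
Read 'a': {d, e, f} → {e, f, g}.
Read 'a': {e, f, g} → {d, e, f, g}.
Read 'a': {d, e, f, g} → {d, e, f, g}.

{d, e, f, g}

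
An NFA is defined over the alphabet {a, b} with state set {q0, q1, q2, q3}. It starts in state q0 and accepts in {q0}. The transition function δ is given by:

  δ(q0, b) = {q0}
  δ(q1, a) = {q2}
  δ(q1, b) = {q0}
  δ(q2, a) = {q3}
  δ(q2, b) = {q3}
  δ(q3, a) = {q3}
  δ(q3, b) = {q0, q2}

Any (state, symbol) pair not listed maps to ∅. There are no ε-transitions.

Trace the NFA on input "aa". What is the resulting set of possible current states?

∅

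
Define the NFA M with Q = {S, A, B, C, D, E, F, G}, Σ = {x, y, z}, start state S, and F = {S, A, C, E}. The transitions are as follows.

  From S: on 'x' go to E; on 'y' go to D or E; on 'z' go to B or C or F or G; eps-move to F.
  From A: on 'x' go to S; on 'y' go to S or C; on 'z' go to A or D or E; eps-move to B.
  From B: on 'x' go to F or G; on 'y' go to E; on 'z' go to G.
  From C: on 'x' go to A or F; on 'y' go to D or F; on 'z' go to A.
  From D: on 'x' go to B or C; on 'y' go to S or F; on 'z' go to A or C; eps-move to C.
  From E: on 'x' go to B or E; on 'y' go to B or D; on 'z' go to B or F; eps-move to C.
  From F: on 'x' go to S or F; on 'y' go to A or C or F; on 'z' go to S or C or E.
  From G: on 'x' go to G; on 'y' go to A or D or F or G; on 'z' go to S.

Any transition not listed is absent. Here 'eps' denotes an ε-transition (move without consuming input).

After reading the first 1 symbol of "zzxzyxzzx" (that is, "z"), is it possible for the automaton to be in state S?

Yes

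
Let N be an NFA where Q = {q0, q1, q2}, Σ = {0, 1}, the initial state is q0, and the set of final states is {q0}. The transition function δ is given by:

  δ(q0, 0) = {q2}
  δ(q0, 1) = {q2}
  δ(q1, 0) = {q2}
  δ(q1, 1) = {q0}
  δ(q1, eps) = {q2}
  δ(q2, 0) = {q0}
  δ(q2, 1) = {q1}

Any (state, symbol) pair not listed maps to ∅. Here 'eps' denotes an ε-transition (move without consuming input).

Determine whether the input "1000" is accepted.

Start in {q0}.
Read '1': q0→{q2}; now {q2}.
Read '0': q2→{q0}; now {q0}.
Read '0': q0→{q2}; now {q2}.
Read '0': q2→{q0}; now {q0}.
The final set {q0} contains the accepting state q0.

Yes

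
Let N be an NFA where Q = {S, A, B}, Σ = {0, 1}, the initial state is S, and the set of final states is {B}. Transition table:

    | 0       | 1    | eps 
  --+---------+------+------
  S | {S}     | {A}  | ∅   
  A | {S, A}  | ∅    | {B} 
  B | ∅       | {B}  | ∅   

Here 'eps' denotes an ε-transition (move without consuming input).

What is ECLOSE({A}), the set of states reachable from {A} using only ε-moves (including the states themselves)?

{A, B}

Begin with {A}.
ε-move A → B; add B.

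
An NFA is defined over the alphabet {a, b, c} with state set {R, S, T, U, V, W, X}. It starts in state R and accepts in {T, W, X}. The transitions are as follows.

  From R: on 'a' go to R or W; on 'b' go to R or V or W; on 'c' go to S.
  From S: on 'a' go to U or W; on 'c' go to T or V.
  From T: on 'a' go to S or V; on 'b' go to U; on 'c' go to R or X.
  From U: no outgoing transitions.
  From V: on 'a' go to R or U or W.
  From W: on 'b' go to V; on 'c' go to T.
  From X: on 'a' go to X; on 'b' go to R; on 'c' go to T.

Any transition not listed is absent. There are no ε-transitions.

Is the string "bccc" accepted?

Yes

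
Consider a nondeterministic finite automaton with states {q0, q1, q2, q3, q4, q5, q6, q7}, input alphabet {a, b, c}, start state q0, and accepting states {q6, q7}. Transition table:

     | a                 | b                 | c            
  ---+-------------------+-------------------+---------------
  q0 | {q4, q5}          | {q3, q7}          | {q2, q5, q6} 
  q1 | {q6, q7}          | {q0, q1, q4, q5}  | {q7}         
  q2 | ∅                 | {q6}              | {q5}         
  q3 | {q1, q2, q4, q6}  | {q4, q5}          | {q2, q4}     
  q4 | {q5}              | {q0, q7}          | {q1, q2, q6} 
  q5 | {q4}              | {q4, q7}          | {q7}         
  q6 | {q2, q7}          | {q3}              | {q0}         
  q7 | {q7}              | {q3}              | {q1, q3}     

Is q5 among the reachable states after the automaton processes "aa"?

Start in {q0}.
Read 'a': {q0} → {q4, q5}.
Read 'a': {q4, q5} → {q4, q5}.
State q5 is in {q4, q5}.

Yes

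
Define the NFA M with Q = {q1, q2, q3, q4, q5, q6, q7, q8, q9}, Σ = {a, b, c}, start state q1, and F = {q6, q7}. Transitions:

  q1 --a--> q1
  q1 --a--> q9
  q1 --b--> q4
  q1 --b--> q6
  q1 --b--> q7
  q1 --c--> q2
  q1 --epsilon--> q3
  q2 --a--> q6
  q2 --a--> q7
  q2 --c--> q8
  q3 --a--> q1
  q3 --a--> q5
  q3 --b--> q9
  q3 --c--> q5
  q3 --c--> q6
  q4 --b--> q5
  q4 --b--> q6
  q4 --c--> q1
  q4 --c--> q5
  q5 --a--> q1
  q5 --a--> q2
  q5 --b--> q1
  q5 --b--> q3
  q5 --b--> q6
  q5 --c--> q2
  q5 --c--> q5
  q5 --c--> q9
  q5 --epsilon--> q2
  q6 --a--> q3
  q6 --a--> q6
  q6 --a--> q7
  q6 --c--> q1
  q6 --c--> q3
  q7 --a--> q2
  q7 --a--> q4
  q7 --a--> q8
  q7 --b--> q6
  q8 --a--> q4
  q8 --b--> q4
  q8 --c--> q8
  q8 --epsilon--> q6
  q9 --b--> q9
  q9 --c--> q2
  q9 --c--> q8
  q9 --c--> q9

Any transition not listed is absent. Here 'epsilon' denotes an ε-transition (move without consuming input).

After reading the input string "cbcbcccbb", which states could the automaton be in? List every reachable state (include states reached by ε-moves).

Start: ε-closure({q1}) = {q1, q3}.
Read 'c': q1→{q2}, q3→{q5, q6}; now {q2, q5, q6}.
Read 'b': q2→∅, q5→{q1, q3, q6}, q6→∅; now {q1, q3, q6}.
Read 'c': q1→{q2}, q3→{q5, q6}, q6→{q1, q3}; now {q1, q2, q3, q5, q6}.
Read 'b': q1→{q4, q6, q7}, q2→∅, q3→{q9}, q5→{q1, q3, q6}, q6→∅; now {q1, q3, q4, q6, q7, q9}.
Read 'c': q1→{q2}, q3→{q5, q6}, q4→{q1, q5}, q6→{q1, q3}, q7→∅, q9→{q2, q8, q9}; now {q1, q2, q3, q5, q6, q8, q9}.
Read 'c': q1→{q2}, q2→{q8}, q3→{q5, q6}, q5→{q2, q5, q9}, q6→{q1, q3}, q8→{q8}, q9→{q2, q8, q9}; now {q1, q2, q3, q5, q6, q8, q9}.
Read 'c': q1→{q2}, q2→{q8}, q3→{q5, q6}, q5→{q2, q5, q9}, q6→{q1, q3}, q8→{q8}, q9→{q2, q8, q9}; now {q1, q2, q3, q5, q6, q8, q9}.
Read 'b': q1→{q4, q6, q7}, q2→∅, q3→{q9}, q5→{q1, q3, q6}, q6→∅, q8→{q4}, q9→{q9}; now {q1, q3, q4, q6, q7, q9}.
Read 'b': q1→{q4, q6, q7}, q3→{q9}, q4→{q5, q6}, q6→∅, q7→{q6}, q9→{q9}; union {q4, q5, q6, q7, q9}; ε-closure = {q2, q4, q5, q6, q7, q9}.

{q2, q4, q5, q6, q7, q9}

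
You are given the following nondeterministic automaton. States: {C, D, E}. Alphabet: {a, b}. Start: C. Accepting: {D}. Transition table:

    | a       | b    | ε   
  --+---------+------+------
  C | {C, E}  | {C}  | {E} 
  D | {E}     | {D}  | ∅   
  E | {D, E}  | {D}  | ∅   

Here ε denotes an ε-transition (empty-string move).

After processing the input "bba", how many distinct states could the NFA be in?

Start: ε-closure({C}) = {C, E}.
Read 'b': {C, E} → {C, D, E}.
Read 'b': {C, D, E} → {C, D, E}.
Read 'a': {C, D, E} → {C, D, E}.
That set has 3 states.

3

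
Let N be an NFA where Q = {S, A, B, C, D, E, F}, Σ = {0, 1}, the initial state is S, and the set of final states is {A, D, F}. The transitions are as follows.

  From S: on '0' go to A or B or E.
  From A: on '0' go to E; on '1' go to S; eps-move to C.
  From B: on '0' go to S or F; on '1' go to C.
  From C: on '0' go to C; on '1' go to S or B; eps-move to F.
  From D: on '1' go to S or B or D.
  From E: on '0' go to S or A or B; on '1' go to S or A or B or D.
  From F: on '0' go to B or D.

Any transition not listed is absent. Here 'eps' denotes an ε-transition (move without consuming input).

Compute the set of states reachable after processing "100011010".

∅

Start in {S}.
Read '1': {S} → ∅.
The set is empty and remains empty for the remaining 8 symbols.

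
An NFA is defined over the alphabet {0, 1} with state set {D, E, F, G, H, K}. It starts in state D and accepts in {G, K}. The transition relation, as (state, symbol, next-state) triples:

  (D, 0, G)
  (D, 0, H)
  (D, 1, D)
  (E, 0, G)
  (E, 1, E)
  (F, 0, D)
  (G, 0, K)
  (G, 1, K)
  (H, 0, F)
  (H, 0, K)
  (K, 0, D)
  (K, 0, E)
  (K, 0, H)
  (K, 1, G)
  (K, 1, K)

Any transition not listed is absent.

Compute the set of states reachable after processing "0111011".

Start in {D}.
Read '0': {D} → {G, H}.
Read '1': {G, H} → {K}.
Read '1': {K} → {G, K}.
Read '1': {G, K} → {G, K}.
Read '0': {G, K} → {D, E, H, K}.
Read '1': {D, E, H, K} → {D, E, G, K}.
Read '1': {D, E, G, K} → {D, E, G, K}.

{D, E, G, K}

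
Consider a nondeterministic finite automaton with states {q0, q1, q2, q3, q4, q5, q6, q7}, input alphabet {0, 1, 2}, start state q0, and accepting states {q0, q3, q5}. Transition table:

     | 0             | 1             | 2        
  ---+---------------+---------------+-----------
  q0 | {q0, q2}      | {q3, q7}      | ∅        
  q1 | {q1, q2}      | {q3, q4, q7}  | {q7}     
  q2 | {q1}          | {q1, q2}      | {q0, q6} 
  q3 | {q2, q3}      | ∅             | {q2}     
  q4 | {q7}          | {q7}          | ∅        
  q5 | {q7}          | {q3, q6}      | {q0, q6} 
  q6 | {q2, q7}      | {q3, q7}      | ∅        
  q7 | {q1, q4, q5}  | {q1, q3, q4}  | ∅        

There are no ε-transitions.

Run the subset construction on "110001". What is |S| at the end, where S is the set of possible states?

5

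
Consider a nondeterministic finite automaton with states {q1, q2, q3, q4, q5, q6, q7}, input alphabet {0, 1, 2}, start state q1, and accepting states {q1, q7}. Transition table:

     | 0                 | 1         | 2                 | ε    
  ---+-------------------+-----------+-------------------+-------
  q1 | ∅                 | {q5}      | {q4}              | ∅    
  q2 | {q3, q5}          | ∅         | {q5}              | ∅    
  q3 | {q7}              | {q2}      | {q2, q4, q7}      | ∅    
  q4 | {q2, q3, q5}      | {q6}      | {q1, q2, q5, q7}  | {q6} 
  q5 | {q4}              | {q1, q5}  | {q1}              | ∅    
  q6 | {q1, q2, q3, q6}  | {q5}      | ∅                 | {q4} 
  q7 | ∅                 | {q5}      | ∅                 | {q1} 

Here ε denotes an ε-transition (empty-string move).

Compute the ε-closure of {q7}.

Begin with {q7}.
ε-move q7 → q1; add q1.

{q1, q7}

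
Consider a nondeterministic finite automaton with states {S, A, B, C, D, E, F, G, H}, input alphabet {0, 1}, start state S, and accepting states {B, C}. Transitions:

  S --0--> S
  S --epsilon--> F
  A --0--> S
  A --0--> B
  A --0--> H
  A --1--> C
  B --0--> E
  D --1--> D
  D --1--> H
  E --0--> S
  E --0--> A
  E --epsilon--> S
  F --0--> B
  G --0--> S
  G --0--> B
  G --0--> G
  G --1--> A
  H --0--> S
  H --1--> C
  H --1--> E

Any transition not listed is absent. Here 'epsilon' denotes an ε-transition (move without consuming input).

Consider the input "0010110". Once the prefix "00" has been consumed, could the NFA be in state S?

Start: ε-closure({S}) = {S, F}.
Read '0': S→{S}, F→{B}; union {S, B}; ε-closure = {S, B, F}.
Read '0': S→{S}, B→{E}, F→{B}; union {S, B, E}; ε-closure = {S, B, E, F}.
State S is in {S, B, E, F}.

Yes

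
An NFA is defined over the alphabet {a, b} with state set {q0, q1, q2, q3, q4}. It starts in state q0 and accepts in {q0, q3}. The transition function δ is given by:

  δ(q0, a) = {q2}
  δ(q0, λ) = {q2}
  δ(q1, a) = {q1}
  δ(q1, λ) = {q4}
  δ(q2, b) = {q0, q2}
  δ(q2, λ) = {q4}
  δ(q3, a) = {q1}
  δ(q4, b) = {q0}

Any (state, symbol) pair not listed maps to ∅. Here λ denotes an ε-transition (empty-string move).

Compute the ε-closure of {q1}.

{q1, q4}

Begin with {q1}.
ε-move q1 → q4; add q4.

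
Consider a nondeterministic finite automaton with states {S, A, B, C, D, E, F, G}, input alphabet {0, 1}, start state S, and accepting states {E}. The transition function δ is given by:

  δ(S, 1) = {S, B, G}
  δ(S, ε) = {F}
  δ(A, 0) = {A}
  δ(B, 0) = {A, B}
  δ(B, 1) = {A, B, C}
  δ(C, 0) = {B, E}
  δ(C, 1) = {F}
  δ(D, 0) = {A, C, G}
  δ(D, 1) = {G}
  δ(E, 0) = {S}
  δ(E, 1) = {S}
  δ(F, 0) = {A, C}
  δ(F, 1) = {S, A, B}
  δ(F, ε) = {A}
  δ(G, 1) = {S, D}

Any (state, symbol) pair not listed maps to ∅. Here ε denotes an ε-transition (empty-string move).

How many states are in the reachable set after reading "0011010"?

Start: ε-closure({S}) = {S, A, F}.
Read '0': S→∅, A→{A}, F→{A, C}; now {A, C}.
Read '0': A→{A}, C→{B, E}; now {A, B, E}.
Read '1': A→∅, B→{A, B, C}, E→{S}; union {S, A, B, C}; ε-closure = {S, A, B, C, F}.
Read '1': S→{S, B, G}, A→∅, B→{A, B, C}, C→{F}, F→{S, A, B}; now {S, A, B, C, F, G}.
Read '0': S→∅, A→{A}, B→{A, B}, C→{B, E}, F→{A, C}, G→∅; now {A, B, C, E}.
Read '1': A→∅, B→{A, B, C}, C→{F}, E→{S}; now {S, A, B, C, F}.
Read '0': S→∅, A→{A}, B→{A, B}, C→{B, E}, F→{A, C}; now {A, B, C, E}.
That set has 4 states.

4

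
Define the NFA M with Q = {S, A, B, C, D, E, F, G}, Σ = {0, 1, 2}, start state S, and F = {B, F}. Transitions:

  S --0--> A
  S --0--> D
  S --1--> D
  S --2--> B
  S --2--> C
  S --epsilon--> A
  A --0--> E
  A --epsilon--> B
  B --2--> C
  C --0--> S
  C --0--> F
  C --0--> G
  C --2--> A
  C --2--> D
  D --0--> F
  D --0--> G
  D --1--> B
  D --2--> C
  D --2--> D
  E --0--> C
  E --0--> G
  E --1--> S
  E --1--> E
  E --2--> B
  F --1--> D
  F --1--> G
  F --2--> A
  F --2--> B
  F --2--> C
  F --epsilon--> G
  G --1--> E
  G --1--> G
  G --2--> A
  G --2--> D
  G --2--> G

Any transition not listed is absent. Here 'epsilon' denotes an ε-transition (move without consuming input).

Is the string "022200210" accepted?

Start: ε-closure({S}) = {S, A, B}.
Read '0': S→{A, D}, A→{E}, B→∅; union {A, D, E}; ε-closure = {A, B, D, E}.
Read '2': A→∅, B→{C}, D→{C, D}, E→{B}; now {B, C, D}.
Read '2': B→{C}, C→{A, D}, D→{C, D}; union {A, C, D}; ε-closure = {A, B, C, D}.
Read '2': A→∅, B→{C}, C→{A, D}, D→{C, D}; union {A, C, D}; ε-closure = {A, B, C, D}.
Read '0': A→{E}, B→∅, C→{S, F, G}, D→{F, G}; union {S, E, F, G}; ε-closure = {S, A, B, E, F, G}.
Read '0': S→{A, D}, A→{E}, B→∅, E→{C, G}, F→∅, G→∅; union {A, C, D, E, G}; ε-closure = {A, B, C, D, E, G}.
Read '2': A→∅, B→{C}, C→{A, D}, D→{C, D}, E→{B}, G→{A, D, G}; now {A, B, C, D, G}.
Read '1': A→∅, B→∅, C→∅, D→{B}, G→{E, G}; now {B, E, G}.
Read '0': B→∅, E→{C, G}, G→∅; now {C, G}.
The final set {C, G} contains no accepting state.

No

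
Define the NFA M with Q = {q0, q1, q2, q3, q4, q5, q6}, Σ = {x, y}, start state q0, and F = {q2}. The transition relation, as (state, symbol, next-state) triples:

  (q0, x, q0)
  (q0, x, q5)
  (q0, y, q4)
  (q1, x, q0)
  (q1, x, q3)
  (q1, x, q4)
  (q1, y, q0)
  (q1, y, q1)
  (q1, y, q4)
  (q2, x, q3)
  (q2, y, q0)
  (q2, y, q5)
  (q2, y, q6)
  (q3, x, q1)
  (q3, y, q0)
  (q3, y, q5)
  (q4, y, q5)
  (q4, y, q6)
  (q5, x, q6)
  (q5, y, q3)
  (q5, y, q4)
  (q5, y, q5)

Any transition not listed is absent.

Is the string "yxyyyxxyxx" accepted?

No

Start in {q0}.
Read 'y': {q0} → {q4}.
Read 'x': {q4} → ∅.
The set is empty and remains empty for the remaining 8 symbols.
The final set ∅ contains no accepting state.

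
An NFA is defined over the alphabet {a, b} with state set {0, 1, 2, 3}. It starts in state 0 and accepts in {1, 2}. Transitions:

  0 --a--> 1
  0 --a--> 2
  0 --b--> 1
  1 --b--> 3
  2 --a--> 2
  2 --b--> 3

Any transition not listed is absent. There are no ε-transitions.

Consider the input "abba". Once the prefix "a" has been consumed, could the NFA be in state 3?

No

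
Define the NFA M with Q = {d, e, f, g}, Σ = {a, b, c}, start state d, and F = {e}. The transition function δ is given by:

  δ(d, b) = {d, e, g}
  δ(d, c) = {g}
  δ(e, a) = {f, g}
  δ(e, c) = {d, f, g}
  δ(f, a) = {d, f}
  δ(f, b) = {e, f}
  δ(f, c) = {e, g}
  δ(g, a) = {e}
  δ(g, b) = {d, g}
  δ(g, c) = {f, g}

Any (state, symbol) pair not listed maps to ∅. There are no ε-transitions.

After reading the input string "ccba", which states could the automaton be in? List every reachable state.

Start in {d}.
Read 'c': {d} → {g}.
Read 'c': {g} → {f, g}.
Read 'b': {f, g} → {d, e, f, g}.
Read 'a': {d, e, f, g} → {d, e, f, g}.

{d, e, f, g}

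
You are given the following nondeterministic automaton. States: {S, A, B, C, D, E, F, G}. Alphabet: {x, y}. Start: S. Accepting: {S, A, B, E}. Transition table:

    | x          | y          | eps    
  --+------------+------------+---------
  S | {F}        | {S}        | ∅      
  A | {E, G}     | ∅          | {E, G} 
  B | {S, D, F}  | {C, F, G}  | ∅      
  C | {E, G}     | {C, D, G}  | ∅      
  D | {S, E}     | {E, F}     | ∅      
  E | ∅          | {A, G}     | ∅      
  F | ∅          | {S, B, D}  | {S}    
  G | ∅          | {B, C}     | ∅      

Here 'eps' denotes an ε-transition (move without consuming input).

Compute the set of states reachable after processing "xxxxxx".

{S, F}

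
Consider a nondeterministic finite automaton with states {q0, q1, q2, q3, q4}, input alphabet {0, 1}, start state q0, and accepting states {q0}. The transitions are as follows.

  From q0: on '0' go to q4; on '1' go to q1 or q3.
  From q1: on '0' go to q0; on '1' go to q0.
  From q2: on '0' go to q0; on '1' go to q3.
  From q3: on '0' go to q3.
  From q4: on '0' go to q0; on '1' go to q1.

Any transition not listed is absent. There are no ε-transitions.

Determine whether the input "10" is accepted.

Start in {q0}.
Read '1': q0→{q1, q3}; now {q1, q3}.
Read '0': q1→{q0}, q3→{q3}; now {q0, q3}.
The final set {q0, q3} contains the accepting state q0.

Yes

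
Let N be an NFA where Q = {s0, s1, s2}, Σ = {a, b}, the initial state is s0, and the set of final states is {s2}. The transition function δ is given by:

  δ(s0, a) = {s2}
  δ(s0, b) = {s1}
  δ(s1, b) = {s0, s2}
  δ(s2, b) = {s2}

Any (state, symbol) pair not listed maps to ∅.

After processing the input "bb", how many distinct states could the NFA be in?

2

Start in {s0}.
Read 'b': s0→{s1}; now {s1}.
Read 'b': s1→{s0, s2}; now {s0, s2}.
That set has 2 states.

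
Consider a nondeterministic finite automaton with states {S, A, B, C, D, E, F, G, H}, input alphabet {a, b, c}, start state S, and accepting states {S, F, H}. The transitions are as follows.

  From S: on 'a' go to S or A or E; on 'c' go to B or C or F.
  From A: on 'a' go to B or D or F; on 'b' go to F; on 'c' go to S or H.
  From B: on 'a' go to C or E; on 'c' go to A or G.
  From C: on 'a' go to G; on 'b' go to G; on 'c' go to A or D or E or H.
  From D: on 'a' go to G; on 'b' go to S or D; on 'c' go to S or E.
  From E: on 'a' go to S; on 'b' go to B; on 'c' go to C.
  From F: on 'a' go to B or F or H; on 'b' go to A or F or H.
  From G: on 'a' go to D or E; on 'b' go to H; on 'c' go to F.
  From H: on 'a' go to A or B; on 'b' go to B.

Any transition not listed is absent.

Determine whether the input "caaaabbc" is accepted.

Yes

Start in {S}.
Read 'c': S→{B, C, F}; now {B, C, F}.
Read 'a': B→{C, E}, C→{G}, F→{B, F, H}; now {B, C, E, F, G, H}.
Read 'a': B→{C, E}, C→{G}, E→{S}, F→{B, F, H}, G→{D, E}, H→{A, B}; now {S, A, B, C, D, E, F, G, H}.
Read 'a': S→{S, A, E}, A→{B, D, F}, B→{C, E}, C→{G}, D→{G}, E→{S}, F→{B, F, H}, G→{D, E}, H→{A, B}; now {S, A, B, C, D, E, F, G, H}.
Read 'a': S→{S, A, E}, A→{B, D, F}, B→{C, E}, C→{G}, D→{G}, E→{S}, F→{B, F, H}, G→{D, E}, H→{A, B}; now {S, A, B, C, D, E, F, G, H}.
Read 'b': S→∅, A→{F}, B→∅, C→{G}, D→{S, D}, E→{B}, F→{A, F, H}, G→{H}, H→{B}; now {S, A, B, D, F, G, H}.
Read 'b': S→∅, A→{F}, B→∅, D→{S, D}, F→{A, F, H}, G→{H}, H→{B}; now {S, A, B, D, F, H}.
Read 'c': S→{B, C, F}, A→{S, H}, B→{A, G}, D→{S, E}, F→∅, H→∅; now {S, A, B, C, E, F, G, H}.
The final set {S, A, B, C, E, F, G, H} contains the accepting states S, F, H.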